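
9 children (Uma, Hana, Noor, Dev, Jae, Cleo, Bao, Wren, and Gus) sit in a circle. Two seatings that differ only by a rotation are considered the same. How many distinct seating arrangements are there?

40320

Around a circle, 9 distinct people have 9!/9 = (8)! = 40320 rotationally distinct seatings.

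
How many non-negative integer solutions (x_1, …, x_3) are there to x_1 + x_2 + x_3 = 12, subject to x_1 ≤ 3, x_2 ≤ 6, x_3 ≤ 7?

14

By stars and bars, unrestricted non-negative solutions to x_1+…+x_3 = 12 number C(12+2,2) = 91.
Subtract solutions that violate a single cap (substitute x_i' = x_i − (cap_i+1)): x_1 ≥ 4 gives C(10,2) = 45; x_2 ≥ 7 gives C(7,2) = 21; x_3 ≥ 8 gives C(6,2) = 15. Together 81.
Add back pairs where two caps are both exceeded: 3 + 1 + 0 = 4.
By inclusion–exclusion the count is 91 − 81 + 4 = 14.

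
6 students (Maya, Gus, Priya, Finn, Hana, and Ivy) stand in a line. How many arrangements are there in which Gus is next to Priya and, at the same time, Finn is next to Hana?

96

Treat {Gus,Priya} as one block (2 orders) and {Finn,Hana} as another (2 orders).
That leaves 4 units to arrange: 2 × 2 × 4! = 4 × 24 = 96.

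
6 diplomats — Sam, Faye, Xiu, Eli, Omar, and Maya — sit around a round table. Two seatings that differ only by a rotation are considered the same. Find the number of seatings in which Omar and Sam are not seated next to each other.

72

Without the restriction there are (5)! = 120 seatings.
Seatings with Omar beside Sam: treat them as a block with 2 internal orders, giving 2 × (4)! = 48.
Subtracting, 120 − 48 = 72.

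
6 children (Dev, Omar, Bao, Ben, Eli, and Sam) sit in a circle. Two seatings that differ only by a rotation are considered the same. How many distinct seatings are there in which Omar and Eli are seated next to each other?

48

Glue Omar and Eli into a block (2 internal orders). Seating 5 units around a circle gives (4)! arrangements.
So 2 × (4)! = 2 × 24 = 48.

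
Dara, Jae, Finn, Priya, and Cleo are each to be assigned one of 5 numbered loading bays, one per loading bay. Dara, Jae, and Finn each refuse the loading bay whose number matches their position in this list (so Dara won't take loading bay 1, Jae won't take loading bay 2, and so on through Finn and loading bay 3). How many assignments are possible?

Let Aᵢ (for i ∈ {1, 2, 3}) be the placements that put person i in their forbidden loading bay. Any j of these fix j positions, leaving (5−j)! ways to fill the rest, and there are C(3,j) ways to pick which j.
By inclusion–exclusion, the number of valid placements is Σ_{j=0}^{3} (−1)^j C(3,j)·(5−j)!.
Computing: 120 − 72 + 18 − 2 = 64.

64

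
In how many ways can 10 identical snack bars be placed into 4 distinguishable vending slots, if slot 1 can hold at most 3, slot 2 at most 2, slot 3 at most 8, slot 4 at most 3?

44

By stars and bars, unrestricted non-negative solutions to x_1+…+x_4 = 10 number C(10+3,3) = 286.
Subtract solutions that violate a single cap (substitute x_i' = x_i − (cap_i+1)): x_1 ≥ 4 gives C(9,3) = 84; x_2 ≥ 3 gives C(10,3) = 120; x_3 ≥ 9 gives C(4,3) = 4; x_4 ≥ 4 gives C(9,3) = 84. Together 292.
Add back pairs where two caps are both exceeded: 20 + 0 + 10 + 0 + 20 + 0 = 50.
By inclusion–exclusion the count is 286 − 292 + 50 = 44.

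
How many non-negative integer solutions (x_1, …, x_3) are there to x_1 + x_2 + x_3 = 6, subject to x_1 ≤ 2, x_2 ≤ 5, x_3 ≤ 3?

11

By stars and bars, unrestricted non-negative solutions to x_1+…+x_3 = 6 number C(6+2,2) = 28.
Subtract solutions that violate a single cap (substitute x_i' = x_i − (cap_i+1)): x_1 ≥ 3 gives C(5,2) = 10; x_2 ≥ 6 gives C(2,2) = 1; x_3 ≥ 4 gives C(4,2) = 6. Together 17.
No two caps can be exceeded simultaneously, so the pair terms are all 0.
By inclusion–exclusion the count is 28 − 17 + 0 = 11.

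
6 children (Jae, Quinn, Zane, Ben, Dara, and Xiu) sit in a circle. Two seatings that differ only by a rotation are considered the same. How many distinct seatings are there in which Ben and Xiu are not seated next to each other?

Without the restriction there are (5)! = 120 seatings.
Those with Ben next to Xiu: fuse the pair into one unit and seat 5 units around a circle — 2·(4)! = 48.
Subtracting, 120 − 48 = 72.

72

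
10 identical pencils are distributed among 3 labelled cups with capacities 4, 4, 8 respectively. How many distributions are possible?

22

By stars and bars, unrestricted non-negative solutions to x_1+…+x_3 = 10 number C(10+2,2) = 66.
Subtract solutions that violate a single cap (substitute x_i' = x_i − (cap_i+1)): x_1 ≥ 5 gives C(7,2) = 21; x_2 ≥ 5 gives C(7,2) = 21; x_3 ≥ 9 gives C(3,2) = 3. Together 45.
Add back pairs where two caps are both exceeded: 1 + 0 + 0 = 1.
By inclusion–exclusion the count is 66 − 45 + 1 = 22.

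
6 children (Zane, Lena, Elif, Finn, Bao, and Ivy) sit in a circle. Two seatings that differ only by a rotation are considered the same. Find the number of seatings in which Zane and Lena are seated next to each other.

Glue Zane and Lena into a block (2 internal orders). Seating 5 units around a circle gives (4)! arrangements.
So 2 × (4)! = 2 × 24 = 48.

48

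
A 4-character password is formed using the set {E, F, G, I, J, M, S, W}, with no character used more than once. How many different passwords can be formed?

Choose and order 4 of the 8 symbols: the first character has 8 options, the next 7, then 6, 5.
8 × 7 × 6 × 5 = 1680.

1680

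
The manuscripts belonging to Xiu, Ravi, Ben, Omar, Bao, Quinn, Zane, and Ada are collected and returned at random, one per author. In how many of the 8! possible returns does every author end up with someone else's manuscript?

14833

Count assignments avoiding every fixed point. For any j of the 8 authors fixed to their own manuscript, the other 8−j can be arranged in (8−j)! ways.
By inclusion–exclusion this is Σ_{j=0}^{8} (−1)^j C(8,j)·(8−j)!.
Computing: 40320 − 40320 + 20160 − 6720 + 1680 − 336 + 56 − 8 + 1 = 14833.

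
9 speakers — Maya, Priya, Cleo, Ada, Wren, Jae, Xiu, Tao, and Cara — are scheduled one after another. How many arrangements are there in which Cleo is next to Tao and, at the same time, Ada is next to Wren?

Treat {Cleo,Tao} as one block (2 orders) and {Ada,Wren} as another (2 orders).
That leaves 7 units to arrange: 2 × 2 × 7! = 4 × 5040 = 20160.

20160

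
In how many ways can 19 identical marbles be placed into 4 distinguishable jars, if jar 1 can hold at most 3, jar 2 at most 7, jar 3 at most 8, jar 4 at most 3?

10

Without the upper bounds there are C(22,3) = 1540 ways to split 19 among 4 jars.
Subtract solutions that violate a single cap (substitute x_i' = x_i − (cap_i+1)): x_1 ≥ 4 gives C(18,3) = 816; x_2 ≥ 8 gives C(14,3) = 364; x_3 ≥ 9 gives C(13,3) = 286; x_4 ≥ 4 gives C(18,3) = 816. Together 2282.
Add back pairs where two caps are both exceeded: 120 + 84 + 364 + 10 + 120 + 84 = 782.
Subtract triples: 0 + 20 + 10 + 0 = 30.
By inclusion–exclusion the count is 1540 − 2282 + 782 − 30 = 10.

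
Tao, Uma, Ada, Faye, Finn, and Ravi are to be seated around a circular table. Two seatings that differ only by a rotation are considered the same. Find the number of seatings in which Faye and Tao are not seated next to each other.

72

Without the restriction there are (5)! = 120 seatings.
Those with Faye next to Tao: fuse the pair into one unit and seat 5 units around a circle — 2·(4)! = 48.
Subtracting, 120 − 48 = 72.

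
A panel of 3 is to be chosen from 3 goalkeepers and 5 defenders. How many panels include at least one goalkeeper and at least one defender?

Unrestricted: C(8,3) = 56 ways to pick any 3 of the 8.
Subtract selections that omit an entire group: no goalkeepers → C(5,3) = 10; no defenders → C(3,3) = 1.
Both groups omitted at once is impossible, so 56 − 11 = 45.

45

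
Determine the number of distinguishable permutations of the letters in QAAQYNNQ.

The 8 letters of QAAQYNNQ have repeats: A appearing twice, N appearing twice, and Q appearing 3 times.
So there are 8! / (3!·2!·2!) = 1680 distinguishable arrangements.

1680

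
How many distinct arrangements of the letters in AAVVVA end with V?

10

With the last slot taken by V, it remains to arrange the other 5 letters (AAVVA).
Those 5 letters have A appearing 3 times and V appearing twice, giving (5)!/(3!·2!) = 10.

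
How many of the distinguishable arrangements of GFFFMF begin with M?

5

Fix M in the first position and arrange the remaining 5 letters.
Those 5 letters have F appearing 4 times, giving (5)!/(4!) = 5.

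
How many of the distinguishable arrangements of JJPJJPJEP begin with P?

Fix P in the first position and arrange the remaining 8 letters.
Those 8 letters have J appearing 5 times and P appearing twice, giving (8)!/(5!·2!) = 168.

168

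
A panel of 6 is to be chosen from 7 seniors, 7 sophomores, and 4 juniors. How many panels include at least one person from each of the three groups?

14651

Unrestricted: C(18,6) = 18564 ways to pick any 6 of the 18.
Subtract selections that omit an entire group: no seniors → C(11,6) = 462; no sophomores → C(11,6) = 462; no juniors → C(14,6) = 3003.
Add back selections omitting two groups (i.e. drawn from a single group): C(7,6) + C(7,6) + C(4,6) = 14.
By inclusion–exclusion: 18564 − 3927 + 14 = 14651.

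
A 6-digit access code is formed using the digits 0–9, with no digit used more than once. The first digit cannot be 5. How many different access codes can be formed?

The first digit has 10−1 = 9 choices (anything except 5).
The remaining 5 digits are filled from the other 9 symbols without repetition: 9 × 8 × 7 × 6 × 5 = 15120.
Total: 9 × 15120 = 136080.

136080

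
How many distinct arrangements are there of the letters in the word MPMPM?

Letter multiplicities in MPMPM: M×3, P×2.
Dividing 5! = 120 by 3!·2! = 12 for the repeated letters gives 10.

10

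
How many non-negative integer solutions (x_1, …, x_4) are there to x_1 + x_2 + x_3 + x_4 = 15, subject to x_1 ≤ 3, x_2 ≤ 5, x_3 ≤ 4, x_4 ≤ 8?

51

By stars and bars, unrestricted non-negative solutions to x_1+…+x_4 = 15 number C(15+3,3) = 816.
Subtract solutions that violate a single cap (substitute x_i' = x_i − (cap_i+1)): x_1 ≥ 4 gives C(14,3) = 364; x_2 ≥ 6 gives C(12,3) = 220; x_3 ≥ 5 gives C(13,3) = 286; x_4 ≥ 9 gives C(9,3) = 84. Together 954.
Add back pairs where two caps are both exceeded: 56 + 84 + 10 + 35 + 1 + 4 = 190.
Subtract triples: 1 + 0 + 0 + 0 = 1.
By inclusion–exclusion the count is 816 − 954 + 190 − 1 = 51.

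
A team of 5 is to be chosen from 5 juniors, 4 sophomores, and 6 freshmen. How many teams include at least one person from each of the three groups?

2170

Unrestricted: C(15,5) = 3003 ways to pick any 5 of the 15.
Subtract selections that omit an entire group: no juniors → C(10,5) = 252; no sophomores → C(11,5) = 462; no freshmen → C(9,5) = 126.
Add back selections omitting two groups (i.e. drawn from a single group): C(5,5) + C(4,5) + C(6,5) = 7.
By inclusion–exclusion: 3003 − 840 + 7 = 2170.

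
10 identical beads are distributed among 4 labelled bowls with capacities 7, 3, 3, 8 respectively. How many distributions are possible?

114

Without the upper bounds there are C(13,3) = 286 ways to split 10 among 4 bowls.
Subtract solutions that violate a single cap (substitute x_i' = x_i − (cap_i+1)): x_1 ≥ 8 gives C(5,3) = 10; x_2 ≥ 4 gives C(9,3) = 84; x_3 ≥ 4 gives C(9,3) = 84; x_4 ≥ 9 gives C(4,3) = 4. Together 182.
Add back pairs where two caps are both exceeded: 0 + 0 + 0 + 10 + 0 + 0 = 10.
By inclusion–exclusion the count is 286 − 182 + 10 = 114.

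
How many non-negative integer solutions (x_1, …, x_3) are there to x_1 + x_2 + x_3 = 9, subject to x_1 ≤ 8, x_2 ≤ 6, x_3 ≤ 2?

By stars and bars, unrestricted non-negative solutions to x_1+…+x_3 = 9 number C(9+2,2) = 55.
Subtract solutions that violate a single cap (substitute x_i' = x_i − (cap_i+1)): x_1 ≥ 9 gives C(2,2) = 1; x_2 ≥ 7 gives C(4,2) = 6; x_3 ≥ 3 gives C(8,2) = 28. Together 35.
No two caps can be exceeded simultaneously, so the pair terms are all 0.
By inclusion–exclusion the count is 55 − 35 + 0 = 20.

20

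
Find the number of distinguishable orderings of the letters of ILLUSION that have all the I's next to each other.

2520

Treat the 2 copies of I as a single block. The multiset to arrange is then {II, L, L, N, O, S, U}, 7 items in all.
That gives (7)!/(2!) = 2520 arrangements.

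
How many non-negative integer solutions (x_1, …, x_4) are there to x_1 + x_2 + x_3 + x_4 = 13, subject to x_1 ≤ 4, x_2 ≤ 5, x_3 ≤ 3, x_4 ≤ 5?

34

Ignoring the caps, the number of non-negative solutions to x_1+…+x_4 = 13 is C(16,3) = 560.
Subtract solutions that violate a single cap (substitute x_i' = x_i − (cap_i+1)): x_1 ≥ 5 gives C(11,3) = 165; x_2 ≥ 6 gives C(10,3) = 120; x_3 ≥ 4 gives C(12,3) = 220; x_4 ≥ 6 gives C(10,3) = 120. Together 625.
Add back pairs where two caps are both exceeded: 10 + 35 + 10 + 20 + 4 + 20 = 99.
By inclusion–exclusion the count is 560 − 625 + 99 = 34.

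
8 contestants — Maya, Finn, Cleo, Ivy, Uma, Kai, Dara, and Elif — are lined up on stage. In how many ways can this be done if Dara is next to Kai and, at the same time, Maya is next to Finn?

Treat {Dara,Kai} as one block (2 orders) and {Maya,Finn} as another (2 orders).
That leaves 6 units to arrange: 2 × 2 × 6! = 4 × 720 = 2880.

2880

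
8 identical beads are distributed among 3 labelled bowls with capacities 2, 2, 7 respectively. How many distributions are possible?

8

Without the upper bounds there are C(10,2) = 45 ways to split 8 among 3 bowls.
Subtract solutions that violate a single cap (substitute x_i' = x_i − (cap_i+1)): x_1 ≥ 3 gives C(7,2) = 21; x_2 ≥ 3 gives C(7,2) = 21; x_3 ≥ 8 gives C(2,2) = 1. Together 43.
Add back pairs where two caps are both exceeded: 6 + 0 + 0 = 6.
By inclusion–exclusion the count is 45 − 43 + 6 = 8.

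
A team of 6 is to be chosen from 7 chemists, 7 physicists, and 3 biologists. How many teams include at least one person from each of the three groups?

8967

Unrestricted: C(17,6) = 12376 ways to pick any 6 of the 17.
Selections missing a whole group: no chemists → C(10,6) = 210; no physicists → C(10,6) = 210; no biologists → C(14,6) = 3003.
Add back selections omitting two groups (i.e. drawn from a single group): C(7,6) + C(7,6) + C(3,6) = 14.
By inclusion–exclusion: 12376 − 3423 + 14 = 8967.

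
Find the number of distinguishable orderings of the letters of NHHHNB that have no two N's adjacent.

Total arrangements of NHHHNB: 6!/(3!·2!) = 60.
Arrangements with the N's together: treat NN as one letter, giving (5)!/(3!) = 20.
Hence 60 − 20 = 40.

40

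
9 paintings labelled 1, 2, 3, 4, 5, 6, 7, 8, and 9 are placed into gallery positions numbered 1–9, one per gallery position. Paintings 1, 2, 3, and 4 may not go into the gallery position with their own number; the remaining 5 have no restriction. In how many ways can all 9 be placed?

Let Aᵢ (for 1 ≤ i ≤ 4) be the placements that put painting i in its forbidden gallery position. Any j of these fix j positions, leaving (9−j)! ways to fill the rest, and there are C(4,j) ways to pick which j.
By inclusion–exclusion, the number of valid placements is Σ_{j=0}^{4} (−1)^j C(4,j)·(9−j)!.
Computing: 362880 − 161280 + 30240 − 2880 + 120 = 229080.

229080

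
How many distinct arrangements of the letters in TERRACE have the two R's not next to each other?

Total arrangements of TERRACE: 7!/(2!·2!) = 1260.
Arrangements with the R's together: treat RR as one letter, giving (6)!/(2!) = 360.
Hence 1260 − 360 = 900.

900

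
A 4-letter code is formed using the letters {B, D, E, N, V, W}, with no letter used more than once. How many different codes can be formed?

360

Choose and order 4 of the 6 symbols: the first letter has 6 options, the next 5, then 4, 3.
6 × 5 × 4 × 3 = 360.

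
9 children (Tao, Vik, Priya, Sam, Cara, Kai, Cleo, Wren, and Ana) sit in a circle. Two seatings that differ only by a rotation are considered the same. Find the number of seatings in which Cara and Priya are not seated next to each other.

30240

All circular seatings of 9 people number (8)! = 40320.
Seatings with Cara beside Priya: treat them as a block with 2 internal orders, giving 2 × (7)! = 10080.
Subtracting, 40320 − 10080 = 30240.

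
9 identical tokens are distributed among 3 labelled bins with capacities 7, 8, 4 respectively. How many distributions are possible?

By stars and bars, unrestricted non-negative solutions to x_1+…+x_3 = 9 number C(9+2,2) = 55.
Subtract solutions that violate a single cap (substitute x_i' = x_i − (cap_i+1)): x_1 ≥ 8 gives C(3,2) = 3; x_2 ≥ 9 gives C(2,2) = 1; x_3 ≥ 5 gives C(6,2) = 15. Together 19.
No two caps can be exceeded simultaneously, so the pair terms are all 0.
By inclusion–exclusion the count is 55 − 19 + 0 = 36.

36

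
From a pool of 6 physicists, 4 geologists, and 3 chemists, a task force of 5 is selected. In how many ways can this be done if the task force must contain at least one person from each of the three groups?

894

With no constraint there are C(13,5) = 1287 possible selections.
Subtract selections that omit an entire group: no physicists → C(7,5) = 21; no geologists → C(9,5) = 126; no chemists → C(10,5) = 252.
Add back selections omitting two groups (i.e. drawn from a single group): C(6,5) + C(4,5) + C(3,5) = 6.
By inclusion–exclusion: 1287 − 399 + 6 = 894.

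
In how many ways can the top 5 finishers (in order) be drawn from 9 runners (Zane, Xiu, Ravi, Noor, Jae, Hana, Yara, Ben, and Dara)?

15120

This is an ordered selection of 5 from 9: P(9,5).
That gives 9 × 8 × 7 × 6 × 5 = 15120.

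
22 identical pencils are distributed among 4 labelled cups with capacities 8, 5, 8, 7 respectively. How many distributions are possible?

83

Ignoring the caps, the number of non-negative solutions to x_1+…+x_4 = 22 is C(25,3) = 2300.
Subtract solutions that violate a single cap (substitute x_i' = x_i − (cap_i+1)): x_1 ≥ 9 gives C(16,3) = 560; x_2 ≥ 6 gives C(19,3) = 969; x_3 ≥ 9 gives C(16,3) = 560; x_4 ≥ 8 gives C(17,3) = 680. Together 2769.
Add back pairs where two caps are both exceeded: 120 + 35 + 56 + 120 + 165 + 56 = 552.
By inclusion–exclusion the count is 2300 − 2769 + 552 = 83.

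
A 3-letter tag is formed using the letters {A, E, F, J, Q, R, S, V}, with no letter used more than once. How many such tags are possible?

336

With no repetition, fill the 3 letters in order: 8 choices, then 7, down to 6.
That product is 8 × 7 × 6 = 336.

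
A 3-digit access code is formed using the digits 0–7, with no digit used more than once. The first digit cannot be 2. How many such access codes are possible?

The first digit has 8−1 = 7 choices (anything except 2).
The remaining 2 digits are filled from the other 7 symbols without repetition: 7 × 6 = 42.
Total: 7 × 42 = 294.

294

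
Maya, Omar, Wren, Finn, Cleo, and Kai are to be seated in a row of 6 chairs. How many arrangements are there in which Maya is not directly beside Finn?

480

Of the 6! = 720 arrangements, those with Maya and Finn adjacent number 2 × 5! = 240 (treat the pair as a block with 2 internal orders).
Complementary counting: 720 − 240 = 480.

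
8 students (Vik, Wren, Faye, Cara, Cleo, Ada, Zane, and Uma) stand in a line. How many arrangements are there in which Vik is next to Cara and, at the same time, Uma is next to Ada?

2880

Treat {Vik,Cara} as one block (2 orders) and {Uma,Ada} as another (2 orders).
That leaves 6 units to arrange: 2 × 2 × 6! = 4 × 720 = 2880.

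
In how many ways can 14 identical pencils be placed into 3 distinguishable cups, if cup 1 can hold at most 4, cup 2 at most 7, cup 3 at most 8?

By stars and bars, unrestricted non-negative solutions to x_1+…+x_3 = 14 number C(14+2,2) = 120.
Subtract solutions that violate a single cap (substitute x_i' = x_i − (cap_i+1)): x_1 ≥ 5 gives C(11,2) = 55; x_2 ≥ 8 gives C(8,2) = 28; x_3 ≥ 9 gives C(7,2) = 21. Together 104.
Add back pairs where two caps are both exceeded: 3 + 1 + 0 = 4.
By inclusion–exclusion the count is 120 − 104 + 4 = 20.

20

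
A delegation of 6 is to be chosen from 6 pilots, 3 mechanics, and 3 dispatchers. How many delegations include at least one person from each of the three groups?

756

Unrestricted: C(12,6) = 924 ways to pick any 6 of the 12.
Subtract selections that omit an entire group: no pilots → C(6,6) = 1; no mechanics → C(9,6) = 84; no dispatchers → C(9,6) = 84.
Add back selections omitting two groups (i.e. drawn from a single group): C(6,6) + C(3,6) + C(3,6) = 1.
By inclusion–exclusion: 924 − 169 + 1 = 756.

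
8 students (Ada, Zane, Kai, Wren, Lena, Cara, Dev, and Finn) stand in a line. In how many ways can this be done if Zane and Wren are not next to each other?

30240

There are 8! = 40320 arrangements in all. If Zane and Wren are adjacent, merging them into one block gives 2·(7)! = 10080 arrangements.
So 40320 − 10080 = 30240 arrangements keep them apart.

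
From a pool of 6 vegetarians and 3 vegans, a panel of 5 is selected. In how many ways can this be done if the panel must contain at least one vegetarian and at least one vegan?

Unrestricted: C(9,5) = 126 ways to pick any 5 of the 9.
Selections missing a whole group: no vegetarians → C(3,5) = 0; no vegans → C(6,5) = 6.
Both groups omitted at once is impossible, so 126 − 6 = 120.

120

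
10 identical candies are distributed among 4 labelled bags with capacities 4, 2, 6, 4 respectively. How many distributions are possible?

56

By stars and bars, unrestricted non-negative solutions to x_1+…+x_4 = 10 number C(10+3,3) = 286.
Subtract solutions that violate a single cap (substitute x_i' = x_i − (cap_i+1)): x_1 ≥ 5 gives C(8,3) = 56; x_2 ≥ 3 gives C(10,3) = 120; x_3 ≥ 7 gives C(6,3) = 20; x_4 ≥ 5 gives C(8,3) = 56. Together 252.
Add back pairs where two caps are both exceeded: 10 + 0 + 1 + 1 + 10 + 0 = 22.
By inclusion–exclusion the count is 286 − 252 + 22 = 56.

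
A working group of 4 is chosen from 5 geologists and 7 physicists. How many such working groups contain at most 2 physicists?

Split by how many physicists are chosen (0 through 2).
Sum: C(7,0)·C(5,4) + C(7,1)·C(5,3) + C(7,2)·C(5,2) = 5 + 70 + 210 = 285.

285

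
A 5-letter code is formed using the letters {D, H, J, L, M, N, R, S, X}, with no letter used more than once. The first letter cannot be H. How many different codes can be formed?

13440

The first letter has 9−1 = 8 choices (anything except H).
The remaining 4 letters are filled from the other 8 symbols without repetition: 8 × 7 × 6 × 5 = 1680.
Total: 8 × 1680 = 13440.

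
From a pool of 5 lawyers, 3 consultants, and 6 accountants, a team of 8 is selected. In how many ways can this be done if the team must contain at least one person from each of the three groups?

Total 8-person selections from all 14: C(14,8) = 3003.
Subtract selections that omit an entire group: no lawyers → C(9,8) = 9; no consultants → C(11,8) = 165; no accountants → C(8,8) = 1.
Add back selections omitting two groups (i.e. drawn from a single group): C(5,8) + C(3,8) + C(6,8) = 0.
By inclusion–exclusion: 3003 − 175 + 0 = 2828.

2828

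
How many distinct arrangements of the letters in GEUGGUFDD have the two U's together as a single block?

Treat the 2 copies of U as a single block. The multiset to arrange is then {UU, D, D, E, F, G, G, G}, 8 items in all.
That gives (8)!/(3!·2!) = 3360 arrangements.

3360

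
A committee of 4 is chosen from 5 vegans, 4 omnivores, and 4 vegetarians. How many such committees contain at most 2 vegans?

630

Split by how many vegans are chosen (0 through 2).
Sum: C(5,0)·C(8,4) + C(5,1)·C(8,3) + C(5,2)·C(8,2) = 70 + 280 + 280 = 630.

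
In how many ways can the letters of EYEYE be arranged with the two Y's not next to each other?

Total arrangements of EYEYE: 5!/(3!·2!) = 10.
Arrangements with the Y's together: treat YY as one letter, giving (4)!/(3!) = 4.
Hence 10 − 4 = 6.

6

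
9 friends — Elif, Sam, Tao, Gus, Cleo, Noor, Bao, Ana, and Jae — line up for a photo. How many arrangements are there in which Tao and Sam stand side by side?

Place the 7 others and the Tao-Sam pair as 8 objects in a line; the pair has 2 internal arrangements.
That gives 2 × 8! = 2 × 40320 = 80640.

80640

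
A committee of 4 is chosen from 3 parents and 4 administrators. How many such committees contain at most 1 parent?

13

Split by how many parents are chosen (0 through 1).
Sum: C(3,0)·C(4,4) + C(3,1)·C(4,3) = 1 + 12 = 13.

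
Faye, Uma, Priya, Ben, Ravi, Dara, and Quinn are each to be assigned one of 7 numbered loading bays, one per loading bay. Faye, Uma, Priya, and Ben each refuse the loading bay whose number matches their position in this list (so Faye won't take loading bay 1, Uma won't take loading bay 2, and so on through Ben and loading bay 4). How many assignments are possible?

2790

Let Aᵢ (for 1 ≤ i ≤ 4) be the placements that put person i in their forbidden loading bay. Any j of these fix j positions, leaving (7−j)! ways to fill the rest, and there are C(4,j) ways to pick which j.
By inclusion–exclusion, the number of valid placements is Σ_{j=0}^{4} (−1)^j C(4,j)·(7−j)!.
Computing: 5040 − 2880 + 720 − 96 + 6 = 2790.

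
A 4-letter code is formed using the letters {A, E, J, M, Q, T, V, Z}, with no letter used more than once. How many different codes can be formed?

With no repetition, fill the 4 letters in order: 8 choices, then 7, down to 5.
8 × 7 × 6 × 5 = 1680.

1680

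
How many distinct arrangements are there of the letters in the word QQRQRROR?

Letter multiplicities in QQRQRROR: O×1, Q×3, R×4.
The number of distinct arrangements is 8!/(4!·3!) = 40320/144 = 280.

280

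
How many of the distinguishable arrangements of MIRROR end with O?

20

With the last slot taken by O, it remains to arrange the other 5 letters (MIRRR).
Those 5 letters have R appearing 3 times, giving (5)!/(3!) = 20.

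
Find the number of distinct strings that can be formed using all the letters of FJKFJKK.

Letter multiplicities in FJKFJKK: F×2, J×2, K×3.
The number of distinct arrangements is 7!/(3!·2!·2!) = 5040/24 = 210.

210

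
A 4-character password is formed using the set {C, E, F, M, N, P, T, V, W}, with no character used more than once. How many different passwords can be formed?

3024

Choose and order 4 of the 9 symbols: the first character has 9 options, the next 8, then 7, 6.
9 × 8 × 7 × 6 = 3024.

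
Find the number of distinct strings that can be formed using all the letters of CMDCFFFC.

CMDCFFFC has 8 letters with C appearing 3 times and F appearing 3 times.
Dividing 8! = 40320 by 3!·3! = 36 for the repeated letters gives 1120.

1120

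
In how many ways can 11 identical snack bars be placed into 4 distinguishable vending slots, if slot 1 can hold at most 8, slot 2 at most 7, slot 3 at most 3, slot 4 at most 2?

Without the upper bounds there are C(14,3) = 364 ways to split 11 among 4 vending slots.
Subtract solutions that violate a single cap (substitute x_i' = x_i − (cap_i+1)): x_1 ≥ 9 gives C(5,3) = 10; x_2 ≥ 8 gives C(6,3) = 20; x_3 ≥ 4 gives C(10,3) = 120; x_4 ≥ 3 gives C(11,3) = 165. Together 315.
Add back pairs where two caps are both exceeded: 0 + 0 + 0 + 0 + 1 + 35 = 36.
By inclusion–exclusion the count is 364 − 315 + 36 = 85.

85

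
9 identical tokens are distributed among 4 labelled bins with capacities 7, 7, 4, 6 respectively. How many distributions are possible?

By stars and bars, unrestricted non-negative solutions to x_1+…+x_4 = 9 number C(9+3,3) = 220.
Subtract solutions that violate a single cap (substitute x_i' = x_i − (cap_i+1)): x_1 ≥ 8 gives C(4,3) = 4; x_2 ≥ 8 gives C(4,3) = 4; x_3 ≥ 5 gives C(7,3) = 35; x_4 ≥ 7 gives C(5,3) = 10. Together 53.
No two caps can be exceeded simultaneously, so the pair terms are all 0.
By inclusion–exclusion the count is 220 − 53 + 0 = 167.

167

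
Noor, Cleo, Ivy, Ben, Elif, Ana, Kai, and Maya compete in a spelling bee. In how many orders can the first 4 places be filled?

1680

This is an ordered selection of 4 from 8: P(8,4).
That gives 8 × 7 × 6 × 5 = 1680.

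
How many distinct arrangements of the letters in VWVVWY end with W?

20

Fix W in the last position and arrange the remaining 5 letters.
Those 5 letters have V appearing 3 times, giving (5)!/(3!) = 20.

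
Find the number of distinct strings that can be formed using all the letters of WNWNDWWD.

WNWNDWWD has 8 letters with D appearing twice, N appearing twice, and W appearing 4 times.
Dividing 8! = 40320 by 4!·2!·2! = 96 for the repeated letters gives 420.

420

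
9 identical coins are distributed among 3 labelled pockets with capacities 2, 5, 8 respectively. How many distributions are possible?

Without the upper bounds there are C(11,2) = 55 ways to split 9 among 3 pockets.
Subtract solutions that violate a single cap (substitute x_i' = x_i − (cap_i+1)): x_1 ≥ 3 gives C(8,2) = 28; x_2 ≥ 6 gives C(5,2) = 10; x_3 ≥ 9 gives C(2,2) = 1. Together 39.
Add back pairs where two caps are both exceeded: 1 + 0 + 0 = 1.
By inclusion–exclusion the count is 55 − 39 + 1 = 17.

17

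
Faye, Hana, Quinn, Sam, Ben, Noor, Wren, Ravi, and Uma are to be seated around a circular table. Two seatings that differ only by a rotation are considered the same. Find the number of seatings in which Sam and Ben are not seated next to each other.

All circular seatings of 9 people number (8)! = 40320.
Those with Sam next to Ben: fuse the pair into one unit and seat 8 units around a circle — 2·(7)! = 10080.
Subtracting, 40320 − 10080 = 30240.

30240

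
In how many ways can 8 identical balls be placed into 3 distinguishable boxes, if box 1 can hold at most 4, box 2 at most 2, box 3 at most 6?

By stars and bars, unrestricted non-negative solutions to x_1+…+x_3 = 8 number C(8+2,2) = 45.
Subtract solutions that violate a single cap (substitute x_i' = x_i − (cap_i+1)): x_1 ≥ 5 gives C(5,2) = 10; x_2 ≥ 3 gives C(7,2) = 21; x_3 ≥ 7 gives C(3,2) = 3. Together 34.
Add back pairs where two caps are both exceeded: 1 + 0 + 0 = 1.
By inclusion–exclusion the count is 45 − 34 + 1 = 12.

12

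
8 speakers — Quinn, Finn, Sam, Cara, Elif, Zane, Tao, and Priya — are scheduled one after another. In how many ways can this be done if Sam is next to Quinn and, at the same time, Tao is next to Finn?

2880

Treat {Sam,Quinn} as one block (2 orders) and {Tao,Finn} as another (2 orders).
That leaves 6 units to arrange: 2 × 2 × 6! = 4 × 720 = 2880.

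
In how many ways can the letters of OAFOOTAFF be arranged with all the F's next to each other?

420

Treat the 3 copies of F as a single block. The multiset to arrange is then {FFF, A, A, O, O, O, T}, 7 items in all.
That gives (7)!/(3!·2!) = 420 arrangements.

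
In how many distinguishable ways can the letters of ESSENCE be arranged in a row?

The 7 letters of ESSENCE have repeats: E appearing 3 times and S appearing twice.
The number of distinct arrangements is 7!/(3!·2!) = 5040/12 = 420.

420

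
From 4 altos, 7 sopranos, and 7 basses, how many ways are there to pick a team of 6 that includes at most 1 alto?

11011

Split by how many altos are chosen (0 through 1).
Sum: C(4,0)·C(14,6) + C(4,1)·C(14,5) = 3003 + 8008 = 11011.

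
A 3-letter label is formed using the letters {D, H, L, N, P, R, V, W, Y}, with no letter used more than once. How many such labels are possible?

This is a permutation of 3 out of 9: P(9,3) = 9!/6!.
That product is 9 × 8 × 7 = 504.

504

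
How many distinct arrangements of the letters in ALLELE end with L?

30

Fix L in the last position and arrange the remaining 5 letters.
Those 5 letters have E appearing twice and L appearing twice, giving (5)!/(2!·2!) = 30.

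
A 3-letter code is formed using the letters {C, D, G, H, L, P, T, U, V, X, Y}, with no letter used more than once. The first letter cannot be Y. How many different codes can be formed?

900

The first letter has 11−1 = 10 choices (anything except Y).
The remaining 2 letters are filled from the other 10 symbols without repetition: 10 × 9 = 90.
Total: 10 × 90 = 900.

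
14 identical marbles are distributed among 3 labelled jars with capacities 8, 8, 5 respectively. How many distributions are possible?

33

Ignoring the caps, the number of non-negative solutions to x_1+…+x_3 = 14 is C(16,2) = 120.
Subtract solutions that violate a single cap (substitute x_i' = x_i − (cap_i+1)): x_1 ≥ 9 gives C(7,2) = 21; x_2 ≥ 9 gives C(7,2) = 21; x_3 ≥ 6 gives C(10,2) = 45. Together 87.
No two caps can be exceeded simultaneously, so the pair terms are all 0.
By inclusion–exclusion the count is 120 − 87 + 0 = 33.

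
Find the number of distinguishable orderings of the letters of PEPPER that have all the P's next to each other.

Treat the 3 copies of P as a single block. The multiset to arrange is then {PPP, E, E, R}, 4 items in all.
That gives (4)!/(2!) = 12 arrangements.

12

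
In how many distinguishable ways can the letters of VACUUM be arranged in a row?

360

VACUUM has 6 letters with U appearing twice.
The number of distinct arrangements is 6!/(2!) = 720/2 = 360.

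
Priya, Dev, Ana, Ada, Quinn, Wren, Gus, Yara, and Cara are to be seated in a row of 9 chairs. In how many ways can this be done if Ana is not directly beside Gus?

282240

There are 9! = 362880 arrangements in all. If Ana and Gus are adjacent, merging them into one block gives 2·(8)! = 80640 arrangements.
So 362880 − 80640 = 282240 arrangements keep them apart.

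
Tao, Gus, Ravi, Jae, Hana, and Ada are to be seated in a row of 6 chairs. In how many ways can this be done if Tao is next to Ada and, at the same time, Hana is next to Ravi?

96

Treat {Tao,Ada} as one block (2 orders) and {Hana,Ravi} as another (2 orders).
That leaves 4 units to arrange: 2 × 2 × 4! = 4 × 24 = 96.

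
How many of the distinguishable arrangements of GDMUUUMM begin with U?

Fix U in the first position and arrange the remaining 7 letters.
Those 7 letters have M appearing 3 times and U appearing twice, giving (7)!/(3!·2!) = 420.

420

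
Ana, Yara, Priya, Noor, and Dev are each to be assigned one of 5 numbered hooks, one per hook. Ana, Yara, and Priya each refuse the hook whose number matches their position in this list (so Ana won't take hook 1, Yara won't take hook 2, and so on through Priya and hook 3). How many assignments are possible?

Let Aᵢ (for i ∈ {1, 2, 3}) be the placements that put person i in their forbidden hook. Any j of these fix j positions, leaving (5−j)! ways to fill the rest, and there are C(3,j) ways to pick which j.
By inclusion–exclusion, the number of valid placements is Σ_{j=0}^{3} (−1)^j C(3,j)·(5−j)!.
Computing: 120 − 72 + 18 − 2 = 64.

64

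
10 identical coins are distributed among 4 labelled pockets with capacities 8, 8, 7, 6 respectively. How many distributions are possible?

By stars and bars, unrestricted non-negative solutions to x_1+…+x_4 = 10 number C(10+3,3) = 286.
Subtract solutions that violate a single cap (substitute x_i' = x_i − (cap_i+1)): x_1 ≥ 9 gives C(4,3) = 4; x_2 ≥ 9 gives C(4,3) = 4; x_3 ≥ 8 gives C(5,3) = 10; x_4 ≥ 7 gives C(6,3) = 20. Together 38.
No two caps can be exceeded simultaneously, so the pair terms are all 0.
By inclusion–exclusion the count is 286 − 38 + 0 = 248.

248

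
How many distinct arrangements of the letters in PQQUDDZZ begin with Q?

1260

Fix Q in the first position and arrange the remaining 7 letters.
Those 7 letters have D appearing twice and Z appearing twice, giving (7)!/(2!·2!) = 1260.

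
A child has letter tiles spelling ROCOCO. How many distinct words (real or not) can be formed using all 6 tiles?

The 6 letters of ROCOCO have repeats: C appearing twice and O appearing 3 times.
Dividing 6! = 720 by 3!·2! = 12 for the repeated letters gives 60.

60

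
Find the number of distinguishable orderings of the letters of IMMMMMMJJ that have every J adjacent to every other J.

Treat the 2 copies of J as a single block. The multiset to arrange is then {JJ, I, M, M, M, M, M, M}, 8 items in all.
That gives (8)!/(6!) = 56 arrangements.

56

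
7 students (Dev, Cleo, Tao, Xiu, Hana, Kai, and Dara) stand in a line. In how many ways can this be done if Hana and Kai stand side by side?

Glue Hana and Kai into one block (2 internal orders), leaving 6 units to arrange in a row.
So the count is 2·(6)! = 1440.

1440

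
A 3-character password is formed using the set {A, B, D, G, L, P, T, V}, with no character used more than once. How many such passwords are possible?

With no repetition, fill the 3 characters in order: 8 choices, then 7, down to 6.
That product is 8 × 7 × 6 = 336.

336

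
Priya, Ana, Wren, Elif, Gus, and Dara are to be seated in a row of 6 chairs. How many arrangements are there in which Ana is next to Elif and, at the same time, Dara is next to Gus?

Treat {Ana,Elif} as one block (2 orders) and {Dara,Gus} as another (2 orders).
That leaves 4 units to arrange: 2 × 2 × 4! = 4 × 24 = 96.

96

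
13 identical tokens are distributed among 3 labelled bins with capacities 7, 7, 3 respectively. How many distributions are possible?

Without the upper bounds there are C(15,2) = 105 ways to split 13 among 3 bins.
Subtract solutions that violate a single cap (substitute x_i' = x_i − (cap_i+1)): x_1 ≥ 8 gives C(7,2) = 21; x_2 ≥ 8 gives C(7,2) = 21; x_3 ≥ 4 gives C(11,2) = 55. Together 97.
Add back pairs where two caps are both exceeded: 0 + 3 + 3 = 6.
By inclusion–exclusion the count is 105 − 97 + 6 = 14.

14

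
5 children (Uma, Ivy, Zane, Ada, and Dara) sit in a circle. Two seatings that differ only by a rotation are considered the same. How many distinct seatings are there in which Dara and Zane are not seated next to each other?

12

All circular seatings of 5 people number (4)! = 24.
Seatings with Dara beside Zane: treat them as a block with 2 internal orders, giving 2 × (3)! = 12.
Subtracting, 24 − 12 = 12.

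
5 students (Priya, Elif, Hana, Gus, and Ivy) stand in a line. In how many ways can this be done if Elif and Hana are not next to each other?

Of the 5! = 120 arrangements, those with Elif and Hana adjacent number 2 × 4! = 48 (treat the pair as a block with 2 internal orders).
So 120 − 48 = 72 arrangements keep them apart.

72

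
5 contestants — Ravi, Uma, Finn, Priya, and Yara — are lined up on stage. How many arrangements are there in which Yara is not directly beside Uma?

72

Of the 5! = 120 arrangements, those with Yara and Uma adjacent number 2 × 4! = 48 (treat the pair as a block with 2 internal orders).
Complementary counting: 120 − 48 = 72.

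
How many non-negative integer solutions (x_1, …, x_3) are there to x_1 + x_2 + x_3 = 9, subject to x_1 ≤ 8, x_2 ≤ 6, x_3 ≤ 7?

By stars and bars, unrestricted non-negative solutions to x_1+…+x_3 = 9 number C(9+2,2) = 55.
Subtract solutions that violate a single cap (substitute x_i' = x_i − (cap_i+1)): x_1 ≥ 9 gives C(2,2) = 1; x_2 ≥ 7 gives C(4,2) = 6; x_3 ≥ 8 gives C(3,2) = 3. Together 10.
No two caps can be exceeded simultaneously, so the pair terms are all 0.
By inclusion–exclusion the count is 55 − 10 + 0 = 45.

45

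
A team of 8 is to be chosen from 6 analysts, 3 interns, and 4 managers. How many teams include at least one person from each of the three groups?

1233

Total 8-person selections from all 13: C(13,8) = 1287.
Subtract selections that omit an entire group: no analysts → C(7,8) = 0; no interns → C(10,8) = 45; no managers → C(9,8) = 9.
Add back selections omitting two groups (i.e. drawn from a single group): C(6,8) + C(3,8) + C(4,8) = 0.
By inclusion–exclusion: 1287 − 54 + 0 = 1233.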